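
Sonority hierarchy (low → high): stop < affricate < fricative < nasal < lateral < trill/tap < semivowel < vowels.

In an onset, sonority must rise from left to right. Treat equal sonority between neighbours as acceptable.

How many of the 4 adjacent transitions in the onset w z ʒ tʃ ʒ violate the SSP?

/w/: semivowel = 7.
/z/: fricative = 3.
/ʒ/: fricative = 3.
/tʃ/: affricate = 2.
/ʒ/: fricative = 3.
/w/→/z/: 7→3 (does not rise) — violation.
/z/→/ʒ/: 3→3 (plateau, allowed) — ok.
/ʒ/→/tʃ/: 3→2 (does not rise) — violation.
/tʃ/→/ʒ/: 2→3 (rises) — ok.

2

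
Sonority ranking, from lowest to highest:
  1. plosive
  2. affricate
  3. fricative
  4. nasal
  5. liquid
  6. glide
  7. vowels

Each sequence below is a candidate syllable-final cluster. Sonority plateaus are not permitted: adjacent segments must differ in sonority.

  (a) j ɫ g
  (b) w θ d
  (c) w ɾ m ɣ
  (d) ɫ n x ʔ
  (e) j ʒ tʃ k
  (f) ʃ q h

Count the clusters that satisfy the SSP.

(a) j ɫ g: profile 6-5-1 — obeys.
(b) w θ d: profile 6-3-1 — obeys.
(c) w ɾ m ɣ: profile 6-5-4-3 — obeys.
(d) ɫ n x ʔ: profile 5-4-3-1 — obeys.
(e) j ʒ tʃ k: profile 6-3-2-1 — obeys.
(f) ʃ q h: profile 3-1-3 — violates.

5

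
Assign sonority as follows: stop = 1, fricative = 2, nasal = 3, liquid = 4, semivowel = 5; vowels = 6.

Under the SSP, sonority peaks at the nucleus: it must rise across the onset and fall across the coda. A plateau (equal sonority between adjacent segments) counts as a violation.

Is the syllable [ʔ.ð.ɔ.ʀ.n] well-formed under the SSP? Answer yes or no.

yes

Onset: /ʔ/ is a stop (sonority 1), /ð/ is a fricative (sonority 2); then the nucleus /ɔ/ (sonority 6).
Onset profile 1-2-6 — rises to the nucleus.
Coda: /ʀ/ is a liquid (sonority 4), /n/ is a nasal (sonority 3).
Coda profile 6-4-3 — falls from the nucleus.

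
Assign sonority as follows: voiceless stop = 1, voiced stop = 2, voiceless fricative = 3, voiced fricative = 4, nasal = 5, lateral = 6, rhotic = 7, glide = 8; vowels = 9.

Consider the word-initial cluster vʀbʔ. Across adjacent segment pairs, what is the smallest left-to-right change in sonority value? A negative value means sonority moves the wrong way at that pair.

/v/: voiced fricative = 4.
/ʀ/: rhotic = 7.
/b/: voiced stop = 2.
/ʔ/: voiceless stop = 1.
/v/→/ʀ/: change +3.
/ʀ/→/b/: change -5.
/b/→/ʔ/: change -1.
Minimum = -5.

-5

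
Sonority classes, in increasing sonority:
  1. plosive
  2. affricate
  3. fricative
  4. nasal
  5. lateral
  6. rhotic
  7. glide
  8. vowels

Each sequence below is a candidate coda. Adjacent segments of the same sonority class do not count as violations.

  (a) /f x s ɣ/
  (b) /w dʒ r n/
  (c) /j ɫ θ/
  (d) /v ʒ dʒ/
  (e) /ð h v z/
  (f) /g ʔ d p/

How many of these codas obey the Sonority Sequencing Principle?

(a) /f x s ɣ/: profile 3-3-3-3 — obeys.
(b) /w dʒ r n/: profile 7-2-6-4 — violates.
(c) /j ɫ θ/: profile 7-5-3 — obeys.
(d) /v ʒ dʒ/: profile 3-3-2 — obeys.
(e) /ð h v z/: profile 3-3-3-3 — obeys.
(f) /g ʔ d p/: profile 1-1-1-1 — obeys.

5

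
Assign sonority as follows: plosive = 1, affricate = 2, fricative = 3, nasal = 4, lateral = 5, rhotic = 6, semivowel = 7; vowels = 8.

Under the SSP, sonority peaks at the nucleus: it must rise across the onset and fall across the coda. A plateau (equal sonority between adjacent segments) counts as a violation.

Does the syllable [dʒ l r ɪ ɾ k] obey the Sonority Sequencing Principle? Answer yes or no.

Onset: /dʒ/ is an affricate (sonority 2), /l/ is a lateral (sonority 5), /r/ is a rhotic (sonority 6); then the nucleus /ɪ/ (sonority 8).
Onset profile 2-5-6-8 — rises to the nucleus.
Coda: /ɾ/ is a rhotic (sonority 6), /k/ is a plosive (sonority 1).
Coda profile 8-6-1 — falls from the nucleus.

yes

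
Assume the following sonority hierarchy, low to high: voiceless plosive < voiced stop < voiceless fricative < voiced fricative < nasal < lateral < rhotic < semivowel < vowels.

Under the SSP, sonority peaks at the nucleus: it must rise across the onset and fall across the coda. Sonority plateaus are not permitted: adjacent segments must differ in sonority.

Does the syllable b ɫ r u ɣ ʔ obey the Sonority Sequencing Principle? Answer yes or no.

Onset: /b/ is a voiced stop (sonority 2), /ɫ/ is a lateral (sonority 6), /r/ is a rhotic (sonority 7); then the nucleus /u/ (sonority 9).
Onset profile 2-6-7-9 — rises to the nucleus.
Coda: /ɣ/ is a voiced fricative (sonority 4), /ʔ/ is a voiceless plosive (sonority 1).
Coda profile 9-4-1 — falls from the nucleus.

yes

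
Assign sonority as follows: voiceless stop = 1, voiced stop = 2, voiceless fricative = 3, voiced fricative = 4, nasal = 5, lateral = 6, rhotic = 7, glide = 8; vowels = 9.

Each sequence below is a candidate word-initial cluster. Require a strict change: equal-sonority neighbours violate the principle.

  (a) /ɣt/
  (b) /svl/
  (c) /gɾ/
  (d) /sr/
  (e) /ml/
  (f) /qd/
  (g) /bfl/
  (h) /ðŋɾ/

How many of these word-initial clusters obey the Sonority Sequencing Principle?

(a) 4-1 → violates
(b) 3-4-6 → obeys
(c) 2-7 → obeys
(d) 3-7 → obeys
(e) 5-6 → obeys
(f) 1-2 → obeys
(g) 2-3-6 → obeys
(h) 4-5-7 → obeys

7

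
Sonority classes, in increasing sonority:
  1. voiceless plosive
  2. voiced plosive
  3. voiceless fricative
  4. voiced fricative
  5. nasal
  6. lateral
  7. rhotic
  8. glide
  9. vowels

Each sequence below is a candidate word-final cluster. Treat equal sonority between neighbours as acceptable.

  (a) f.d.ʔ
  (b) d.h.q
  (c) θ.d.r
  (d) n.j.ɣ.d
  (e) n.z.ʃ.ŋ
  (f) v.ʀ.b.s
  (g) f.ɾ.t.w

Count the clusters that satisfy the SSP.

1

(a) 3-2-1 → obeys
(b) 2-3-1 → violates
(c) 3-2-7 → violates
(d) 5-8-4-2 → violates
(e) 5-4-3-5 → violates
(f) 4-7-2-3 → violates
(g) 3-7-1-8 → violates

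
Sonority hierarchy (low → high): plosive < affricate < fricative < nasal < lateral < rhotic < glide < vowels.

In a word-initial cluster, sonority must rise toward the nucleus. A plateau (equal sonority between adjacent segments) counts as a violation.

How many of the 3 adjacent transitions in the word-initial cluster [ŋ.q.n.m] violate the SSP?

/ŋ/ is a nasal (sonority 4).
/q/ is a plosive (sonority 1).
/n/ is a nasal (sonority 4).
/m/ is a nasal (sonority 4).
/ŋ/→/q/: 4→1 (does not rise) — violation.
/q/→/n/: 1→4 (rises) — ok.
/n/→/m/: 4→4 (plateau) — violation.

2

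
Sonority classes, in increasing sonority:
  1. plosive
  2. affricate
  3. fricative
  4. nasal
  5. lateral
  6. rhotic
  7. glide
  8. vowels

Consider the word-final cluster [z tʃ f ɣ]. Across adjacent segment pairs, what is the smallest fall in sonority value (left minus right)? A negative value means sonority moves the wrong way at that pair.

/z/ — fricative, sonority 3.
/tʃ/ — affricate, sonority 2.
/f/ — fricative, sonority 3.
/ɣ/ — fricative, sonority 3.
/z/→/tʃ/: change +1.
/tʃ/→/f/: change -1.
/f/→/ɣ/: change +0.
Minimum = -1.

-1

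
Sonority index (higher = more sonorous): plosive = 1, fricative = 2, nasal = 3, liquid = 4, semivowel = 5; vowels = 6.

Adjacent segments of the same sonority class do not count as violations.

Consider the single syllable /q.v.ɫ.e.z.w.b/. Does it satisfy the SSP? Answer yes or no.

Onset: /q/ is a plosive (sonority 1), /v/ is a fricative (sonority 2), /ɫ/ is a liquid (sonority 4); then the nucleus /e/ (sonority 6).
Onset profile 1-2-4-6 — rises to the nucleus.
Coda: /z/ is a fricative (sonority 2), /w/ is a semivowel (sonority 5), /b/ is a plosive (sonority 1).
Coda profile 6-2-5-1 — does not fall throughout.

no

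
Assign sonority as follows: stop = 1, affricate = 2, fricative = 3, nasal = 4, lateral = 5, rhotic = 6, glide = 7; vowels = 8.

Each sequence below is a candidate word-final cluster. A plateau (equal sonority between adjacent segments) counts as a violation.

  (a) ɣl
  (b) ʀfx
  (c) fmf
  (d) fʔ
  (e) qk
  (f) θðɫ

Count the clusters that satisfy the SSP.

1

(a) sonority 3-5: ill-formed.
(b) sonority 6-3-3: ill-formed.
(c) sonority 3-4-3: ill-formed.
(d) sonority 3-1: well-formed.
(e) sonority 1-1: ill-formed.
(f) sonority 3-3-5: ill-formed.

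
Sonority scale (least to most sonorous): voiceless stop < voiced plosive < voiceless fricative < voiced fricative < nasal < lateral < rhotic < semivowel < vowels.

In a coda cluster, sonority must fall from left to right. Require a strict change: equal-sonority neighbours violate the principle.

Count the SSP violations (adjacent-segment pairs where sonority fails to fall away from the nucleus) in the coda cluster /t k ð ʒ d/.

/t/ is a voiceless stop (sonority 1).
/k/ is a voiceless stop (sonority 1).
/ð/ is a voiced fricative (sonority 4).
/ʒ/ is a voiced fricative (sonority 4).
/d/ is a voiced plosive (sonority 2).
/t/→/k/: 1→1 (plateau) — violation.
/k/→/ð/: 1→4 (does not fall) — violation.
/ð/→/ʒ/: 4→4 (plateau) — violation.
/ʒ/→/d/: 4→2 (falls) — ok.

3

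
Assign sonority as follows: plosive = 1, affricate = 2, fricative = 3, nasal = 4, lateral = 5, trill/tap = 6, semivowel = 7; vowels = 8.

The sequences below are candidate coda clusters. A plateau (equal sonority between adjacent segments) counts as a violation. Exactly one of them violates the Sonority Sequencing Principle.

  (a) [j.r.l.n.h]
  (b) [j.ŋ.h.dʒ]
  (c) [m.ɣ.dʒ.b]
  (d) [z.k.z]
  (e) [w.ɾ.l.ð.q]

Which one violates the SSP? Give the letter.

(a) [j.r.l.n.h]: profile 7-6-5-4-3 — obeys.
(b) [j.ŋ.h.dʒ]: profile 7-4-3-2 — obeys.
(c) [m.ɣ.dʒ.b]: profile 4-3-2-1 — obeys.
(d) [z.k.z]: profile 3-1-3 — violates.
(e) [w.ɾ.l.ð.q]: profile 7-6-5-3-1 — obeys.

d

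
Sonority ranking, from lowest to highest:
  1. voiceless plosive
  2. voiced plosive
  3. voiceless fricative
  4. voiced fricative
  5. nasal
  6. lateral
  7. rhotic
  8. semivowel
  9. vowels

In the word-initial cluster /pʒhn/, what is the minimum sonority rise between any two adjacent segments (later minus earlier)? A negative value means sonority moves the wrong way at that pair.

-1

/p/ — voiceless plosive, sonority 1.
/ʒ/ — voiced fricative, sonority 4.
/h/ — voiceless fricative, sonority 3.
/n/ — nasal, sonority 5.
/p/→/ʒ/: change +3.
/ʒ/→/h/: change -1.
/h/→/n/: change +2.
Minimum = -1.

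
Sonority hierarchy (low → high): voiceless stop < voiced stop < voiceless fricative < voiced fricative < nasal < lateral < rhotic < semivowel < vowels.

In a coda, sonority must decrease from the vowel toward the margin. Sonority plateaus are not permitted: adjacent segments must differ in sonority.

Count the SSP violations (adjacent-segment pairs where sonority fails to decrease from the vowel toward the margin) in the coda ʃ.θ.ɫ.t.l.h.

3

/ʃ/ is a voiceless fricative (sonority 3).
/θ/ is a voiceless fricative (sonority 3).
/ɫ/ is a lateral (sonority 6).
/t/ is a voiceless stop (sonority 1).
/l/ is a lateral (sonority 6).
/h/ is a voiceless fricative (sonority 3).
/ʃ/→/θ/: 3→3 (plateau) — violation.
/θ/→/ɫ/: 3→6 (does not fall) — violation.
/ɫ/→/t/: 6→1 (falls) — ok.
/t/→/l/: 1→6 (does not fall) — violation.
/l/→/h/: 6→3 (falls) — ok.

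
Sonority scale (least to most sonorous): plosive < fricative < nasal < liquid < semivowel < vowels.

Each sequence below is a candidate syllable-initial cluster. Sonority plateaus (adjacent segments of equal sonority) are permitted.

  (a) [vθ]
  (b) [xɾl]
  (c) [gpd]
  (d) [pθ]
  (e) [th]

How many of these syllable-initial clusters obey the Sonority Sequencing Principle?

5

(a) 2-2 → obeys
(b) 2-4-4 → obeys
(c) 1-1-1 → obeys
(d) 1-2 → obeys
(e) 1-2 → obeys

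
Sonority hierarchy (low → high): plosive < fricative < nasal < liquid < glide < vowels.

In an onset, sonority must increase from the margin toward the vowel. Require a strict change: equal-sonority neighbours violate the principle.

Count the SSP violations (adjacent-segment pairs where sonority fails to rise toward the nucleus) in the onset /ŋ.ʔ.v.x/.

/ŋ/ is a nasal (sonority 3).
/ʔ/ is a plosive (sonority 1).
/v/ is a fricative (sonority 2).
/x/ is a fricative (sonority 2).
/ŋ/→/ʔ/: 3→1 (does not rise) — violation.
/ʔ/→/v/: 1→2 (rises) — ok.
/v/→/x/: 2→2 (plateau) — violation.

2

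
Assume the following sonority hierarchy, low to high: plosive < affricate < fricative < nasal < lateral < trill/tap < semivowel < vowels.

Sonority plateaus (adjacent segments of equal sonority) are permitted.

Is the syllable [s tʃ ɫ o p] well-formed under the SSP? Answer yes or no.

Onset: /s/ is a fricative (sonority 3), /tʃ/ is an affricate (sonority 2), /ɫ/ is a lateral (sonority 5); then the nucleus /o/ (sonority 8).
Onset profile 3-2-5-8 — does not rise throughout.
Coda: /p/ is a plosive (sonority 1).
Coda profile 8-1 — falls from the nucleus.

no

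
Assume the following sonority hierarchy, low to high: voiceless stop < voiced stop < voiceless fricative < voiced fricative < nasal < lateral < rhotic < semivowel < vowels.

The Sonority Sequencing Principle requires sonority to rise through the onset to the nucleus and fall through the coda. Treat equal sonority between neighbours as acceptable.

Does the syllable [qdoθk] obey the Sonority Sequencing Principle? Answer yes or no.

yes

Onset: /q/ is a voiceless stop (sonority 1), /d/ is a voiced stop (sonority 2); then the nucleus /o/ (sonority 9).
Onset profile 1-2-9 — rises to the nucleus.
Coda: /θ/ is a voiceless fricative (sonority 3), /k/ is a voiceless stop (sonority 1).
Coda profile 9-3-1 — falls from the nucleus.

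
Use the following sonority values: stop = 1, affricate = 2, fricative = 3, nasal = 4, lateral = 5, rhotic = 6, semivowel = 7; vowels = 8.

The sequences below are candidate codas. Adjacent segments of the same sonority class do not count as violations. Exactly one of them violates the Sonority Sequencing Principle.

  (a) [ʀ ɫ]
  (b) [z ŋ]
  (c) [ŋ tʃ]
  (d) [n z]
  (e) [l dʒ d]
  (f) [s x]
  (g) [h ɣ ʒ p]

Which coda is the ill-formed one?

(a) 6-5 → obeys
(b) 3-4 → violates
(c) 4-2 → obeys
(d) 4-3 → obeys
(e) 5-2-1 → obeys
(f) 3-3 → obeys
(g) 3-3-3-1 → obeys

b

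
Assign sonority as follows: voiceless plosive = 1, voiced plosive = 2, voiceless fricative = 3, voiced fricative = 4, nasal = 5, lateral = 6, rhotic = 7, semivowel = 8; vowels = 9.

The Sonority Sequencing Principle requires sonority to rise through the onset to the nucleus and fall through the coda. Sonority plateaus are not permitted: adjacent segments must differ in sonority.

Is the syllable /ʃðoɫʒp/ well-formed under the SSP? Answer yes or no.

yes

Onset: /ʃ/ is a voiceless fricative (sonority 3), /ð/ is a voiced fricative (sonority 4); then the nucleus /o/ (sonority 9).
Onset profile 3-4-9 — rises to the nucleus.
Coda: /ɫ/ is a lateral (sonority 6), /ʒ/ is a voiced fricative (sonority 4), /p/ is a voiceless plosive (sonority 1).
Coda profile 9-6-4-1 — falls from the nucleus.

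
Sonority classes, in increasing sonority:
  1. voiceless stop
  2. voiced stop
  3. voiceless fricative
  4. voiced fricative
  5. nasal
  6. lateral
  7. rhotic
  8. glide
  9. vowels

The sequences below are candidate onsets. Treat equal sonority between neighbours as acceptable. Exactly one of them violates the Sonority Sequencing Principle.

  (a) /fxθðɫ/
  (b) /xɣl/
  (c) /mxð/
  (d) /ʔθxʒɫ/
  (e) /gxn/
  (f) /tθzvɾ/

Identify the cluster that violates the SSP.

(a) sonority 3-3-3-4-6: well-formed.
(b) sonority 3-4-6: well-formed.
(c) sonority 5-3-4: ill-formed.
(d) sonority 1-3-3-4-6: well-formed.
(e) sonority 2-3-5: well-formed.
(f) sonority 1-3-4-4-7: well-formed.

c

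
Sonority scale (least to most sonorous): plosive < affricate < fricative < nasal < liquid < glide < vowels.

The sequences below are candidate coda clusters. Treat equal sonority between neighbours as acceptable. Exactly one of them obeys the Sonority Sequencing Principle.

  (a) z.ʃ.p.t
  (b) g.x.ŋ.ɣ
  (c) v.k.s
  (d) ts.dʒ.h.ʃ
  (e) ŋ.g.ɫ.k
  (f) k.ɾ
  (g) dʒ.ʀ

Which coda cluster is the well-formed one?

(a) 3-3-1-1 → obeys
(b) 1-3-4-3 → violates
(c) 3-1-3 → violates
(d) 2-2-3-3 → violates
(e) 4-1-5-1 → violates
(f) 1-5 → violates
(g) 2-5 → violates

a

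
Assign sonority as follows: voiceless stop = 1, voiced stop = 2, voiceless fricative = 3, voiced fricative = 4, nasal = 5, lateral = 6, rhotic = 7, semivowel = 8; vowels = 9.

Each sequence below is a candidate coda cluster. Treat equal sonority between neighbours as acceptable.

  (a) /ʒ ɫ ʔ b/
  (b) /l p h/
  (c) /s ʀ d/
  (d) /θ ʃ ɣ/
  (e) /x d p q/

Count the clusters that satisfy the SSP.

(a) /ʒ ɫ ʔ b/: profile 4-6-1-2 — violates.
(b) /l p h/: profile 6-1-3 — violates.
(c) /s ʀ d/: profile 3-7-2 — violates.
(d) /θ ʃ ɣ/: profile 3-3-4 — violates.
(e) /x d p q/: profile 3-2-1-1 — obeys.

1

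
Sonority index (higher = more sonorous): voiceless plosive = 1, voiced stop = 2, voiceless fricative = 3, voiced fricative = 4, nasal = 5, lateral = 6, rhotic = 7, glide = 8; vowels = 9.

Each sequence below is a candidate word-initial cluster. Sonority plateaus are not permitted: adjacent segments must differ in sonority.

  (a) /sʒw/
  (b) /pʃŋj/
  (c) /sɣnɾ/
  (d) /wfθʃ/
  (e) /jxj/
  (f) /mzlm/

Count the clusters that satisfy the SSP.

3

(a) /sʒw/: profile 3-4-8 — obeys.
(b) /pʃŋj/: profile 1-3-5-8 — obeys.
(c) /sɣnɾ/: profile 3-4-5-7 — obeys.
(d) /wfθʃ/: profile 8-3-3-3 — violates.
(e) /jxj/: profile 8-3-8 — violates.
(f) /mzlm/: profile 5-4-6-5 — violates.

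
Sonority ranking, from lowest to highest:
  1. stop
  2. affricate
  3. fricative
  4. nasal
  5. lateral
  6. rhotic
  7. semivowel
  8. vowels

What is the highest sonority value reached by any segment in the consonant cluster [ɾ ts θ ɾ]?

6

/ɾ/ is a rhotic (sonority 6).
/ts/ is an affricate (sonority 2).
/θ/ is a fricative (sonority 3).
/ɾ/ is a rhotic (sonority 6).
The maximum is 6.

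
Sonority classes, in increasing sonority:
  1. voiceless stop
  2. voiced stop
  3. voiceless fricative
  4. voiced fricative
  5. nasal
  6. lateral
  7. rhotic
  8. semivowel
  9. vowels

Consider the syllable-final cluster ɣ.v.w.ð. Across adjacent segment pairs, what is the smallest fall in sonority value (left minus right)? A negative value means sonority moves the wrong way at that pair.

/ɣ/ — voiced fricative, sonority 4.
/v/ — voiced fricative, sonority 4.
/w/ — semivowel, sonority 8.
/ð/ — voiced fricative, sonority 4.
/ɣ/→/v/: change +0.
/v/→/w/: change -4.
/w/→/ð/: change +4.
Minimum = -4.

-4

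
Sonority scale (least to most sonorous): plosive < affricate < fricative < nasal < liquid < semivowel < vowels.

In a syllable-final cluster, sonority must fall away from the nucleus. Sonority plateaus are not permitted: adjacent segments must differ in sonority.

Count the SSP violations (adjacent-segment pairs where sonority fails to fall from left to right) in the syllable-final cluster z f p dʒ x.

3

/z/ — fricative, sonority 3.
/f/ — fricative, sonority 3.
/p/ — plosive, sonority 1.
/dʒ/ — affricate, sonority 2.
/x/ — fricative, sonority 3.
/z/→/f/: 3→3 (plateau) — violation.
/f/→/p/: 3→1 (falls) — ok.
/p/→/dʒ/: 1→2 (does not fall) — violation.
/dʒ/→/x/: 2→3 (does not fall) — violation.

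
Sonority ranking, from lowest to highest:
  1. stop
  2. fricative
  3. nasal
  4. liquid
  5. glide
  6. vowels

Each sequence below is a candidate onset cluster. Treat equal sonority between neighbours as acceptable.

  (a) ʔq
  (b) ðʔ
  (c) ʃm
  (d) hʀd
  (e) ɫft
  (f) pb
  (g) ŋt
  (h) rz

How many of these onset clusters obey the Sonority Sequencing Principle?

(a) ʔq: profile 1-1 — obeys.
(b) ðʔ: profile 2-1 — violates.
(c) ʃm: profile 2-3 — obeys.
(d) hʀd: profile 2-4-1 — violates.
(e) ɫft: profile 4-2-1 — violates.
(f) pb: profile 1-1 — obeys.
(g) ŋt: profile 3-1 — violates.
(h) rz: profile 4-2 — violates.

3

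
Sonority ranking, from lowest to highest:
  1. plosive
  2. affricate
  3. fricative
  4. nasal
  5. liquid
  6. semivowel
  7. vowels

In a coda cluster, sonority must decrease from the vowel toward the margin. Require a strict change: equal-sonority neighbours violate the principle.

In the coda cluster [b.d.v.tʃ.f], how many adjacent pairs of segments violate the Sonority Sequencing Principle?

3

/b/: plosive = 1.
/d/: plosive = 1.
/v/: fricative = 3.
/tʃ/: affricate = 2.
/f/: fricative = 3.
/b/→/d/: 1→1 (plateau) — violation.
/d/→/v/: 1→3 (does not fall) — violation.
/v/→/tʃ/: 3→2 (falls) — ok.
/tʃ/→/f/: 2→3 (does not fall) — violation.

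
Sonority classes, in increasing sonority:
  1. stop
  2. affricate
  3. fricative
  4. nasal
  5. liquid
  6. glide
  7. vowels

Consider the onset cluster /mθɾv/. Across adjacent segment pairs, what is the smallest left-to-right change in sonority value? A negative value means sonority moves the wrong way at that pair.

/m/ — nasal, sonority 4.
/θ/ — fricative, sonority 3.
/ɾ/ — liquid, sonority 5.
/v/ — fricative, sonority 3.
/m/→/θ/: change -1.
/θ/→/ɾ/: change +2.
/ɾ/→/v/: change -2.
Minimum = -2.

-2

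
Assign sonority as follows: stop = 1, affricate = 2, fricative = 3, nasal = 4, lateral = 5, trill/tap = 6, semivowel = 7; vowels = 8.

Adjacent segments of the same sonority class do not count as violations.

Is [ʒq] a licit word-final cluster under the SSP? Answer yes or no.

yes

/ʒ/ is a fricative (sonority 3).
/q/ is a stop (sonority 1).
The profile 3-1 strictly falls, so the word-final cluster satisfies the SSP.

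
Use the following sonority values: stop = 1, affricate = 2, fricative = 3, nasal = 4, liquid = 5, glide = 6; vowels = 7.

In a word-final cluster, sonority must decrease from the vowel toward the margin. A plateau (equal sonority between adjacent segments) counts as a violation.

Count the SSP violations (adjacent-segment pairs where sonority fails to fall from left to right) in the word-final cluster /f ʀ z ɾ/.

2

/f/ is a fricative (sonority 3).
/ʀ/ is a liquid (sonority 5).
/z/ is a fricative (sonority 3).
/ɾ/ is a liquid (sonority 5).
/f/→/ʀ/: 3→5 (does not fall) — violation.
/ʀ/→/z/: 5→3 (falls) — ok.
/z/→/ɾ/: 3→5 (does not fall) — violation.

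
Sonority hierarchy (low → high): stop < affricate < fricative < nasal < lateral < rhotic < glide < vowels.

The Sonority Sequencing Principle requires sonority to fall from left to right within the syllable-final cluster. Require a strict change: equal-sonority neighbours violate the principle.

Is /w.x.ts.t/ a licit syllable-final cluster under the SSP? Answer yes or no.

/w/ is a glide (sonority 7).
/x/ is a fricative (sonority 3).
/ts/ is an affricate (sonority 2).
/t/ is a stop (sonority 1).
The profile 7-3-2-1 strictly falls, so the syllable-final cluster satisfies the SSP.

yes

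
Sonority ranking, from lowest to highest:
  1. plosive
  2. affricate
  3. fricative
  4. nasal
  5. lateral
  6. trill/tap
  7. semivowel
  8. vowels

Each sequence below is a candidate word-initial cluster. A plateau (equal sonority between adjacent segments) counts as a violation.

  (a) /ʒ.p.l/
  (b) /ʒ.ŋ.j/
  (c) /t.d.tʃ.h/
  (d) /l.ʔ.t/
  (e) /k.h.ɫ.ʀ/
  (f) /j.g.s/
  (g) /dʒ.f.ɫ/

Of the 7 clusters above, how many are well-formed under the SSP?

(a) /ʒ.p.l/: profile 3-1-5 — violates.
(b) /ʒ.ŋ.j/: profile 3-4-7 — obeys.
(c) /t.d.tʃ.h/: profile 1-1-2-3 — violates.
(d) /l.ʔ.t/: profile 5-1-1 — violates.
(e) /k.h.ɫ.ʀ/: profile 1-3-5-6 — obeys.
(f) /j.g.s/: profile 7-1-3 — violates.
(g) /dʒ.f.ɫ/: profile 2-3-5 — obeys.

3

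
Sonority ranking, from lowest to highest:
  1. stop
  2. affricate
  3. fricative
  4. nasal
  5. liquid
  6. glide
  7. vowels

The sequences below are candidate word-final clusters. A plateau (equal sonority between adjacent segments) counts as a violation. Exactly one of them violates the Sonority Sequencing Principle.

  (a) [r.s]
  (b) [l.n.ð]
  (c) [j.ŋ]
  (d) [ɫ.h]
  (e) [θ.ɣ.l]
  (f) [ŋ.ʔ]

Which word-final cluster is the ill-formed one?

e

(a) [r.s]: profile 5-3 — obeys.
(b) [l.n.ð]: profile 5-4-3 — obeys.
(c) [j.ŋ]: profile 6-4 — obeys.
(d) [ɫ.h]: profile 5-3 — obeys.
(e) [θ.ɣ.l]: profile 3-3-5 — violates.
(f) [ŋ.ʔ]: profile 4-1 — obeys.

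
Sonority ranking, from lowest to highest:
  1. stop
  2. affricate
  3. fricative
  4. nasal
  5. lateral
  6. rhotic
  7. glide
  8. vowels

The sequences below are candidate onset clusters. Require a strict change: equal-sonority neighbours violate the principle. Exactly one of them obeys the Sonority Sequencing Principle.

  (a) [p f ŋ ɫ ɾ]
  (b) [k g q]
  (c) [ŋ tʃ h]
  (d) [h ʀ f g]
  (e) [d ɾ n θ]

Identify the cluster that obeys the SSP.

a

(a) [p f ŋ ɫ ɾ]: profile 1-3-4-5-6 — obeys.
(b) [k g q]: profile 1-1-1 — violates.
(c) [ŋ tʃ h]: profile 4-2-3 — violates.
(d) [h ʀ f g]: profile 3-6-3-1 — violates.
(e) [d ɾ n θ]: profile 1-6-4-3 — violates.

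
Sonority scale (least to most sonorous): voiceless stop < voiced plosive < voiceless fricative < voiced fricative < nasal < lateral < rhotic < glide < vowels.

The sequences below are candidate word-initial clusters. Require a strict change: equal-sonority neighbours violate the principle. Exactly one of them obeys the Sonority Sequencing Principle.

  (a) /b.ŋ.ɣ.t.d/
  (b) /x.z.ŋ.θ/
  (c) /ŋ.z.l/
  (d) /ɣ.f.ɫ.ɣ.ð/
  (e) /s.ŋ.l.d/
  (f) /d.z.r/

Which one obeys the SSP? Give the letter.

f

(a) 2-5-4-1-2 → violates
(b) 3-4-5-3 → violates
(c) 5-4-6 → violates
(d) 4-3-6-4-4 → violates
(e) 3-5-6-2 → violates
(f) 2-4-7 → obeys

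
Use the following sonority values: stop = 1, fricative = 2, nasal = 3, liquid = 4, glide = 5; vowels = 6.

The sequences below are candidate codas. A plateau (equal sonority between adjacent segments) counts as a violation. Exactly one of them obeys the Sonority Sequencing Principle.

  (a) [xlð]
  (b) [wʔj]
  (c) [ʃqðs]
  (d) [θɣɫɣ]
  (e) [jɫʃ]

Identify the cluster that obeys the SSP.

e

(a) [xlð]: profile 2-4-2 — violates.
(b) [wʔj]: profile 5-1-5 — violates.
(c) [ʃqðs]: profile 2-1-2-2 — violates.
(d) [θɣɫɣ]: profile 2-2-4-2 — violates.
(e) [jɫʃ]: profile 5-4-2 — obeys.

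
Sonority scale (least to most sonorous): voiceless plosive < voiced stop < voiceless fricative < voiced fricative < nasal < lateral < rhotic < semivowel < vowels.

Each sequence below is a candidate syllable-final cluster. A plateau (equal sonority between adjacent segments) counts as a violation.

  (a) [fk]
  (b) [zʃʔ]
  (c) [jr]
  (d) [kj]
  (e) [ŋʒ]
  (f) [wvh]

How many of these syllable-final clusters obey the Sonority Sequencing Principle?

(a) [fk]: profile 3-1 — obeys.
(b) [zʃʔ]: profile 4-3-1 — obeys.
(c) [jr]: profile 8-7 — obeys.
(d) [kj]: profile 1-8 — violates.
(e) [ŋʒ]: profile 5-4 — obeys.
(f) [wvh]: profile 8-4-3 — obeys.

5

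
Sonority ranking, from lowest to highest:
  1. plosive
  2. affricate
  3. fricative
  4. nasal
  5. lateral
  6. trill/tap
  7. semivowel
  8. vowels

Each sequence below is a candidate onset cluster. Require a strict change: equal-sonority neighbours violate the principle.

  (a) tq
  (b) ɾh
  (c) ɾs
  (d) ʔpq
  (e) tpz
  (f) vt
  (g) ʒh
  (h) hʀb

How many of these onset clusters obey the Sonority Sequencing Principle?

(a) tq: profile 1-1 — violates.
(b) ɾh: profile 6-3 — violates.
(c) ɾs: profile 6-3 — violates.
(d) ʔpq: profile 1-1-1 — violates.
(e) tpz: profile 1-1-3 — violates.
(f) vt: profile 3-1 — violates.
(g) ʒh: profile 3-3 — violates.
(h) hʀb: profile 3-6-1 — violates.

0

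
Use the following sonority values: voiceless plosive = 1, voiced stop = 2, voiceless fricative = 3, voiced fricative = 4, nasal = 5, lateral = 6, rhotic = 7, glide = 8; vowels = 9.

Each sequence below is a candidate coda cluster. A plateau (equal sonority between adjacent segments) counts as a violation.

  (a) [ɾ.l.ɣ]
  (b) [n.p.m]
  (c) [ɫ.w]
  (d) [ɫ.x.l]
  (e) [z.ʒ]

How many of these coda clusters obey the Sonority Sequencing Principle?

1

(a) [ɾ.l.ɣ]: profile 7-6-4 — obeys.
(b) [n.p.m]: profile 5-1-5 — violates.
(c) [ɫ.w]: profile 6-8 — violates.
(d) [ɫ.x.l]: profile 6-3-6 — violates.
(e) [z.ʒ]: profile 4-4 — violates.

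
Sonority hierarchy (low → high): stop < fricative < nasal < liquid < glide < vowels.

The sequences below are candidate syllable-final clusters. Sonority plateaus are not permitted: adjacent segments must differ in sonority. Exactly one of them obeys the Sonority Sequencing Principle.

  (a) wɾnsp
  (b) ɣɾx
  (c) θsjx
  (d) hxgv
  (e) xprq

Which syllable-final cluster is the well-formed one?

a

(a) sonority 5-4-3-2-1: well-formed.
(b) sonority 2-4-2: ill-formed.
(c) sonority 2-2-5-2: ill-formed.
(d) sonority 2-2-1-2: ill-formed.
(e) sonority 2-1-4-1: ill-formed.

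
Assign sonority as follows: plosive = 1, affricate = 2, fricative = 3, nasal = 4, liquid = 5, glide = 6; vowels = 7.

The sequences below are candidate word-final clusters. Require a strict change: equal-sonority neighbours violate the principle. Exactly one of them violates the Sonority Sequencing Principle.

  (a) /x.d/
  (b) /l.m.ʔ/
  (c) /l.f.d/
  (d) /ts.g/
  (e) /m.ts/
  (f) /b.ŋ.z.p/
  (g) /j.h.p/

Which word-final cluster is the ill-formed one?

f

(a) 3-1 → obeys
(b) 5-4-1 → obeys
(c) 5-3-1 → obeys
(d) 2-1 → obeys
(e) 4-2 → obeys
(f) 1-4-3-1 → violates
(g) 6-3-1 → obeys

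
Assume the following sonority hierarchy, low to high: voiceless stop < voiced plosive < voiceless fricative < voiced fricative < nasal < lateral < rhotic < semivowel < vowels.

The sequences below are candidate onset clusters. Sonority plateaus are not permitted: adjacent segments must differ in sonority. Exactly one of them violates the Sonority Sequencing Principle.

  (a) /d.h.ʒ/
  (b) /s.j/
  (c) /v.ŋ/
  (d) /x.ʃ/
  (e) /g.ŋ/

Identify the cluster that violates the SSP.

d

(a) /d.h.ʒ/: profile 2-3-4 — obeys.
(b) /s.j/: profile 3-8 — obeys.
(c) /v.ŋ/: profile 4-5 — obeys.
(d) /x.ʃ/: profile 3-3 — violates.
(e) /g.ŋ/: profile 2-5 — obeys.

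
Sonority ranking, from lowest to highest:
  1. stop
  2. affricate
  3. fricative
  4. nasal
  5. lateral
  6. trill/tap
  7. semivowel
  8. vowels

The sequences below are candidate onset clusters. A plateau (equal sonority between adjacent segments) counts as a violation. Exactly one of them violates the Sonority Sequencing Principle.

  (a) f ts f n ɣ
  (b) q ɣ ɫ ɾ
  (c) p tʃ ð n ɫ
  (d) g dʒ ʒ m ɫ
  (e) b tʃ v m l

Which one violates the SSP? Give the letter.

a

(a) 3-2-3-4-3 → violates
(b) 1-3-5-6 → obeys
(c) 1-2-3-4-5 → obeys
(d) 1-2-3-4-5 → obeys
(e) 1-2-3-4-5 → obeys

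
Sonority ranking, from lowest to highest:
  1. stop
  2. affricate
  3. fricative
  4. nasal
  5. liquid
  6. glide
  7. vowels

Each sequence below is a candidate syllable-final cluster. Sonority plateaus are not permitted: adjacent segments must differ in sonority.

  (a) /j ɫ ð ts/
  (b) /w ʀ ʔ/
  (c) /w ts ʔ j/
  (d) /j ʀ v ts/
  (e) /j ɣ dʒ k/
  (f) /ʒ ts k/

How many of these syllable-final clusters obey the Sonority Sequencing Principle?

5

(a) sonority 6-5-3-2: well-formed.
(b) sonority 6-5-1: well-formed.
(c) sonority 6-2-1-6: ill-formed.
(d) sonority 6-5-3-2: well-formed.
(e) sonority 6-3-2-1: well-formed.
(f) sonority 3-2-1: well-formed.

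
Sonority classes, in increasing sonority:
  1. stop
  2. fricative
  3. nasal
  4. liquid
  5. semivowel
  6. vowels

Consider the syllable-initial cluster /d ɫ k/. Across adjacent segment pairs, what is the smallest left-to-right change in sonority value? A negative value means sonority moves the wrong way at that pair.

-3

/d/ is a stop (sonority 1).
/ɫ/ is a liquid (sonority 4).
/k/ is a stop (sonority 1).
/d/→/ɫ/: change +3.
/ɫ/→/k/: change -3.
Minimum = -3.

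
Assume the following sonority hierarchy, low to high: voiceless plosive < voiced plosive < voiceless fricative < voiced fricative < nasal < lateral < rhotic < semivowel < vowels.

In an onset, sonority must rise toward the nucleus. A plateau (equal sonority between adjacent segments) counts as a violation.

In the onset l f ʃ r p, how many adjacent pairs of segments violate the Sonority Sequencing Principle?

/l/ — lateral, sonority 6.
/f/ — voiceless fricative, sonority 3.
/ʃ/ — voiceless fricative, sonority 3.
/r/ — rhotic, sonority 7.
/p/ — voiceless plosive, sonority 1.
/l/→/f/: 6→3 (does not rise) — violation.
/f/→/ʃ/: 3→3 (plateau) — violation.
/ʃ/→/r/: 3→7 (rises) — ok.
/r/→/p/: 7→1 (does not rise) — violation.

3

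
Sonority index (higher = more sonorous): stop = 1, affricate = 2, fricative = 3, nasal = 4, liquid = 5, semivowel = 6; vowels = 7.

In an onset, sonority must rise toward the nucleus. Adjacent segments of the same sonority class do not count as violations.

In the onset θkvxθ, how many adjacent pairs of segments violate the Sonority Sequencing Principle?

/θ/ — fricative, sonority 3.
/k/ — stop, sonority 1.
/v/ — fricative, sonority 3.
/x/ — fricative, sonority 3.
/θ/ — fricative, sonority 3.
/θ/→/k/: 3→1 (does not rise) — violation.
/k/→/v/: 1→3 (rises) — ok.
/v/→/x/: 3→3 (plateau, allowed) — ok.
/x/→/θ/: 3→3 (plateau, allowed) — ok.

1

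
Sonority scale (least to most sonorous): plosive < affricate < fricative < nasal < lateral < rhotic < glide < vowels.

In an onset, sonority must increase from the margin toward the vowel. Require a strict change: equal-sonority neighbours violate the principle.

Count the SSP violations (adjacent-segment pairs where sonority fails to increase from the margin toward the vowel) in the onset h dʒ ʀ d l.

2

/h/ — fricative, sonority 3.
/dʒ/ — affricate, sonority 2.
/ʀ/ — rhotic, sonority 6.
/d/ — plosive, sonority 1.
/l/ — lateral, sonority 5.
/h/→/dʒ/: 3→2 (does not rise) — violation.
/dʒ/→/ʀ/: 2→6 (rises) — ok.
/ʀ/→/d/: 6→1 (does not rise) — violation.
/d/→/l/: 1→5 (rises) — ok.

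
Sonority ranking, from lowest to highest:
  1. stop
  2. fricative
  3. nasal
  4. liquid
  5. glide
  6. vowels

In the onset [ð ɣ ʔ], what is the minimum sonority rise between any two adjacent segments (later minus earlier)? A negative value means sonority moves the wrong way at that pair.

/ð/: fricative = 2.
/ɣ/: fricative = 2.
/ʔ/: stop = 1.
/ð/→/ɣ/: change +0.
/ɣ/→/ʔ/: change -1.
Minimum = -1.

-1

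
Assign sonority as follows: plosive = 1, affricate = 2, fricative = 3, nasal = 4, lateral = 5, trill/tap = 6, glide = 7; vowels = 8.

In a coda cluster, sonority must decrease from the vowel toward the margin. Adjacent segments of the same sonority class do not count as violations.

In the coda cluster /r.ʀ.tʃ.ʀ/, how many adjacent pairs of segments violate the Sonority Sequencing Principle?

/r/ is a trill/tap (sonority 6).
/ʀ/ is a trill/tap (sonority 6).
/tʃ/ is an affricate (sonority 2).
/ʀ/ is a trill/tap (sonority 6).
/r/→/ʀ/: 6→6 (plateau, allowed) — ok.
/ʀ/→/tʃ/: 6→2 (falls) — ok.
/tʃ/→/ʀ/: 2→6 (does not fall) — violation.

1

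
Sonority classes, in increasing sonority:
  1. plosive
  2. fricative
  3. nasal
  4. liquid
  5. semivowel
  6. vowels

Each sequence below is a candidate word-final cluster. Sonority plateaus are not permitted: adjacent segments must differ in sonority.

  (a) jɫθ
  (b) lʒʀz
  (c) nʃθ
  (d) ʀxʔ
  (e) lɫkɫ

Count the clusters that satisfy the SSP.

(a) sonority 5-4-2: well-formed.
(b) sonority 4-2-4-2: ill-formed.
(c) sonority 3-2-2: ill-formed.
(d) sonority 4-2-1: well-formed.
(e) sonority 4-4-1-4: ill-formed.

2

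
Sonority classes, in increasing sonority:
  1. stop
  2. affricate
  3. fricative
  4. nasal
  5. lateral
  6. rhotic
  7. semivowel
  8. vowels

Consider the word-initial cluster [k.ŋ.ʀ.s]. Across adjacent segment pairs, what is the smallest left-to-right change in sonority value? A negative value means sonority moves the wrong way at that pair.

-3

/k/ — stop, sonority 1.
/ŋ/ — nasal, sonority 4.
/ʀ/ — rhotic, sonority 6.
/s/ — fricative, sonority 3.
/k/→/ŋ/: change +3.
/ŋ/→/ʀ/: change +2.
/ʀ/→/s/: change -3.
Minimum = -3.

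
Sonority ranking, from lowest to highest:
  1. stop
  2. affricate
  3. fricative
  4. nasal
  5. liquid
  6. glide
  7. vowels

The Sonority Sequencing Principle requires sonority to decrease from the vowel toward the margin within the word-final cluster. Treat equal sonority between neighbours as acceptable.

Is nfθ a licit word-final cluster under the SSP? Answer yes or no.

yes

/n/ is a nasal (sonority 4).
/f/ is a fricative (sonority 3).
/θ/ is a fricative (sonority 3).
The profile 4-3-3 is non-increasing (plateaus allowed), so the word-final cluster satisfies the SSP.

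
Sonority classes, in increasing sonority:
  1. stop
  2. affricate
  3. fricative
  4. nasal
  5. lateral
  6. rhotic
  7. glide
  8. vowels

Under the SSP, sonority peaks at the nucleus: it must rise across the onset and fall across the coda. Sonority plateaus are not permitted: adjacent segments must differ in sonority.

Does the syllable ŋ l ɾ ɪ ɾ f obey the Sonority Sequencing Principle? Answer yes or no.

yes

Onset: /ŋ/ is a nasal (sonority 4), /l/ is a lateral (sonority 5), /ɾ/ is a rhotic (sonority 6); then the nucleus /ɪ/ (sonority 8).
Onset profile 4-5-6-8 — rises to the nucleus.
Coda: /ɾ/ is a rhotic (sonority 6), /f/ is a fricative (sonority 3).
Coda profile 8-6-3 — falls from the nucleus.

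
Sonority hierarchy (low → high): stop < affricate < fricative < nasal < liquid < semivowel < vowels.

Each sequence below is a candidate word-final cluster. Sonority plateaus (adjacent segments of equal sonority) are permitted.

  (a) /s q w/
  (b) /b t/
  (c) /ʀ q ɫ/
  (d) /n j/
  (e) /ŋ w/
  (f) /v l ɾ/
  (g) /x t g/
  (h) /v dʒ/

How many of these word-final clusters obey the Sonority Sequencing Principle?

(a) sonority 3-1-6: ill-formed.
(b) sonority 1-1: well-formed.
(c) sonority 5-1-5: ill-formed.
(d) sonority 4-6: ill-formed.
(e) sonority 4-6: ill-formed.
(f) sonority 3-5-5: ill-formed.
(g) sonority 3-1-1: well-formed.
(h) sonority 3-2: well-formed.

3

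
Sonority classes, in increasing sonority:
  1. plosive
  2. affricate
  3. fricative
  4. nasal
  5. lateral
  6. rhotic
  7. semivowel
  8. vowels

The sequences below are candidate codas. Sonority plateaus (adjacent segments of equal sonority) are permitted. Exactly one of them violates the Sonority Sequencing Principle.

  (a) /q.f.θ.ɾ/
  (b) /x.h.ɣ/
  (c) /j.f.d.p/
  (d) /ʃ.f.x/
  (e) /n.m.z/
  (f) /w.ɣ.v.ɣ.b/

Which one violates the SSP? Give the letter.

(a) /q.f.θ.ɾ/: profile 1-3-3-6 — violates.
(b) /x.h.ɣ/: profile 3-3-3 — obeys.
(c) /j.f.d.p/: profile 7-3-1-1 — obeys.
(d) /ʃ.f.x/: profile 3-3-3 — obeys.
(e) /n.m.z/: profile 4-4-3 — obeys.
(f) /w.ɣ.v.ɣ.b/: profile 7-3-3-3-1 — obeys.

a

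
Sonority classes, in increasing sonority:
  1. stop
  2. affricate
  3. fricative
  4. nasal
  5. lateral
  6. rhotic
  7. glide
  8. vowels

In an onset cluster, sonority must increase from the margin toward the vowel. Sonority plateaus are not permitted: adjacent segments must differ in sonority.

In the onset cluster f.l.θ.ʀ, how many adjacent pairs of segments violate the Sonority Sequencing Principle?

1

/f/: fricative = 3.
/l/: lateral = 5.
/θ/: fricative = 3.
/ʀ/: rhotic = 6.
/f/→/l/: 3→5 (rises) — ok.
/l/→/θ/: 5→3 (does not rise) — violation.
/θ/→/ʀ/: 3→6 (rises) — ok.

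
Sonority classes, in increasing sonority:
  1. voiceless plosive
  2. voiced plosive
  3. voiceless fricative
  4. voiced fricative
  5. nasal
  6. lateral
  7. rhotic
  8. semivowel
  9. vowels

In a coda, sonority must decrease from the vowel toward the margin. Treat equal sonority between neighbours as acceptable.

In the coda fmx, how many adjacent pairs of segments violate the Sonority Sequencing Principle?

/f/ is a voiceless fricative (sonority 3).
/m/ is a nasal (sonority 5).
/x/ is a voiceless fricative (sonority 3).
/f/→/m/: 3→5 (does not fall) — violation.
/m/→/x/: 5→3 (falls) — ok.

1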